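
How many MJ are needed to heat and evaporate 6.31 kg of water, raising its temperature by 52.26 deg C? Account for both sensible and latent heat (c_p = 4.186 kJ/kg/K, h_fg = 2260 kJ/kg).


E = m_water * (4.186 * dT + 2260) / 1000
= 6.31 * (4.186 * 52.26 + 2260) / 1000
= 15.6410 MJ

15.6410 MJ


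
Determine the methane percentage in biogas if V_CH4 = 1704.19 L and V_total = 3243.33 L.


CH4% = V_CH4 / V_total * 100
= 1704.19 / 3243.33 * 100
= 52.5445%

52.5445%


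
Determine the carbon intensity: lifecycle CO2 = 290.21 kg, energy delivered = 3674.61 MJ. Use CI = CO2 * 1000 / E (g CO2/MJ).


CI = CO2 * 1000 / E
= 290.21 * 1000 / 3674.61
= 78.9771 g CO2/MJ

78.9771 g CO2/MJ


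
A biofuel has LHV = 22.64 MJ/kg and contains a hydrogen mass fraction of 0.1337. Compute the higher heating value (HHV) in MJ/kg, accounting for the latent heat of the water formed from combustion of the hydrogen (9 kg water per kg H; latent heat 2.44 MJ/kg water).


HHV = LHV + H_frac * 9 * 2.44
= 22.64 + 0.1337 * 9 * 2.44
= 25.5761 MJ/kg

25.5761 MJ/kg


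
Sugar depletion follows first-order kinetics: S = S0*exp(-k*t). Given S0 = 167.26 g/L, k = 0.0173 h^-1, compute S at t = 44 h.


S = S0 * exp(-k * t)
S = 167.26 * exp(-0.0173 * 44)
S = 78.1281 g/L

78.1281 g/L


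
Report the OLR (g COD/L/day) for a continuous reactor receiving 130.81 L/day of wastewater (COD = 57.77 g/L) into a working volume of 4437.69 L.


OLR = Q * S / V
= 130.81 * 57.77 / 4437.69
= 1.7029 g/L/day

1.7029 g/L/day


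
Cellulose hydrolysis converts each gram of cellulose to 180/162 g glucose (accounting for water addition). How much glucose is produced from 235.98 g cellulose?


glucose = cellulose * 180/162
= 235.98 * 180/162
= 262.2000 g

262.2000 g


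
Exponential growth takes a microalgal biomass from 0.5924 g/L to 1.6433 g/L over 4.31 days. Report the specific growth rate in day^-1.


mu = ln(X2/X1) / dt
= ln(1.6433/0.5924) / 4.31
= 0.2367 per day

0.2367 per day


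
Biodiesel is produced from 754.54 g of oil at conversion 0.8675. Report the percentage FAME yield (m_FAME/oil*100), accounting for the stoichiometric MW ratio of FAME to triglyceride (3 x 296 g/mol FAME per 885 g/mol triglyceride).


m_FAME = oil * conv * (3 * 296 / 885) = oil * conv * (888/885)
= 754.54 * 0.8675 * 888 / 885
= 656.7823 g
Y = m_FAME / oil * 100 = conv * (888/885) * 100
= 0.8675 * 888 / 885 * 100
= 87.04%

87.04%


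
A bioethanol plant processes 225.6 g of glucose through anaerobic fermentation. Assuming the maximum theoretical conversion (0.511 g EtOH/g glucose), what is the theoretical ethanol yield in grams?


Theoretical ethanol yield: m_EtOH = 0.511 * m_glucose
m_EtOH = 0.511 * 225.6 = 115.2816 g

115.2816 g


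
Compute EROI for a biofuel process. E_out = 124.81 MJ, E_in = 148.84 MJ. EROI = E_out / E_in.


EROI = E_out / E_in
= 124.81 / 148.84
= 0.8386

0.8386


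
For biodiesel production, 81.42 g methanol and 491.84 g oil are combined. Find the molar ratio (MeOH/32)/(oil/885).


Molar ratio = n_MeOH / n_oil = (MeOH/32) / (oil/885) = (MeOH * 885) / (32 * oil)
= (81.42 * 885) / (32 * 491.84)
= 4.5783

4.5783


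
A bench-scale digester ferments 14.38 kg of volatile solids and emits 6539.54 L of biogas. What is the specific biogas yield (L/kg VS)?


Y = V / VS
= 6539.54 / 14.38
= 454.7663 L/kg VS

454.7663 L/kg VS


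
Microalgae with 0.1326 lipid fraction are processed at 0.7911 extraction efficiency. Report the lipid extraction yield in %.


Y = lipid_content * extraction_eff * 100
= 0.1326 * 0.7911 * 100
= 10.4900%

10.4900%


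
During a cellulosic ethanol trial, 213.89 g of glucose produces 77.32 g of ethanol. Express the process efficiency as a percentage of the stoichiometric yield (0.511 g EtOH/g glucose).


Fermentation efficiency = (actual / (0.511 * glucose)) * 100
= (77.32 / (0.511 * 213.89)) * 100
= 70.7425%

70.7425%


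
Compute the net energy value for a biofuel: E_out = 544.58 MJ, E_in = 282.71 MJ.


NEV = E_out - E_in
= 544.58 - 282.71
= 261.8700 MJ

261.8700 MJ


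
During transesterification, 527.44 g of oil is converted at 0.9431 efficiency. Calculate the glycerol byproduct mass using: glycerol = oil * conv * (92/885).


glycerol = oil * conv * (92/885)
= 527.44 * 0.9431 * 92 / 885
= 51.7101 g

51.7101 g


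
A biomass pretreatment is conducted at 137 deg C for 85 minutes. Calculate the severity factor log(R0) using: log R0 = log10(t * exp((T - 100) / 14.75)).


logR0 = log10(t * exp((T - 100) / 14.75))
= log10(85 * exp((137 - 100) / 14.75))
= 3.0188

3.0188


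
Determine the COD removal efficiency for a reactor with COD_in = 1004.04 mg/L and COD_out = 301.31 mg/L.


eta = (COD_in - COD_out) / COD_in * 100
= (1004.04 - 301.31) / 1004.04 * 100
= 69.9902%

69.9902%


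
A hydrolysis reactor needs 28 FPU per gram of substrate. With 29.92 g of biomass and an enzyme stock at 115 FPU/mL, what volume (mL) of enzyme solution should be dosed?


V = dosage * m_sub / activity
V = 28 * 29.92 / 115
V = 7.2849 mL

7.2849 mL


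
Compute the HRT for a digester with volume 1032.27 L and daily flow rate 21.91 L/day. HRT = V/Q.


HRT = V / Q
= 1032.27 / 21.91
= 47.1141 days

47.1141 days


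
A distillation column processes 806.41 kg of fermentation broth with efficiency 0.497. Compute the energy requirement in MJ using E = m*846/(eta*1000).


E = m * 846 / (eta * 1000)
= 806.41 * 846 / (0.497 * 1000)
= 1372.6818 MJ

1372.6818 MJ


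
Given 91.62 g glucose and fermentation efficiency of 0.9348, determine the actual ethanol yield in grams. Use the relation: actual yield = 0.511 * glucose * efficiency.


Actual ethanol: m = 0.511 * 91.62 * 0.9348
m = 43.7653 g

43.7653 g


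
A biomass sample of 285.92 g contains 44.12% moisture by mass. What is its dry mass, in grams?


Wd = Ww * (1 - MC/100)
= 285.92 * (1 - 44.12/100)
= 159.7721 g

159.7721 g


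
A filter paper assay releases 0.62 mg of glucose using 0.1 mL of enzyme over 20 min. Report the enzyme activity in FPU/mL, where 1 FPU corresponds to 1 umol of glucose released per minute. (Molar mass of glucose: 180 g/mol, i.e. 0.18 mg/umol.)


Activity = glucose_mg / (0.18 mg/umol * V_mL * t_min)
= 0.62 / (0.18 * 0.1 * 20)
= 1.7222 FPU/mL

1.7222 FPU/mL


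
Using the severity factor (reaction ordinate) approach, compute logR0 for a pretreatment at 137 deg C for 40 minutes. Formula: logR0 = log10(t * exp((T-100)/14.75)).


logR0 = log10(t * exp((T - 100) / 14.75))
= log10(40 * exp((137 - 100) / 14.75))
= 2.6915

2.6915


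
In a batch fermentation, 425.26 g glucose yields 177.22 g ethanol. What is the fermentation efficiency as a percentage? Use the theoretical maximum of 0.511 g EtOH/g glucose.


Fermentation efficiency = (actual / (0.511 * glucose)) * 100
= (177.22 / (0.511 * 425.26)) * 100
= 81.5525%

81.5525%


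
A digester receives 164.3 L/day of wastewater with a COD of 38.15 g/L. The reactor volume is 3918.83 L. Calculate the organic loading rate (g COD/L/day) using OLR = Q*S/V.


OLR = Q * S / V
= 164.3 * 38.15 / 3918.83
= 1.5995 g/L/day

1.5995 g/L/day


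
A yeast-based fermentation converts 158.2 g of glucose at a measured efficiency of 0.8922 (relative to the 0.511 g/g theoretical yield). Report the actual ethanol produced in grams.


Actual ethanol: m = 0.511 * 158.2 * 0.8922
m = 72.1256 g

72.1256 g


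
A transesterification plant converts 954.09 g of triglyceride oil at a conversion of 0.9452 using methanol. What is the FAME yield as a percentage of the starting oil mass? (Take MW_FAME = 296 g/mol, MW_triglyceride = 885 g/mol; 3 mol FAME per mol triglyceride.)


m_FAME = oil * conv * (3 * 296 / 885) = oil * conv * (888/885)
= 954.09 * 0.9452 * 888 / 885
= 904.8628 g
Y = m_FAME / oil * 100 = conv * (888/885) * 100
= 0.9452 * 888 / 885 * 100
= 94.84%

94.84%


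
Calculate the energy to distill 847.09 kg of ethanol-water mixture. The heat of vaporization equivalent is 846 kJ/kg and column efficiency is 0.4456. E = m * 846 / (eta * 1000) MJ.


E = m * 846 / (eta * 1000)
= 847.09 * 846 / (0.4456 * 1000)
= 1608.2544 MJ

1608.2544 MJ


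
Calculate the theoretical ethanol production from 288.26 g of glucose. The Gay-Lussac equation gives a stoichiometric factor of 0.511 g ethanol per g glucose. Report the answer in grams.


Theoretical ethanol yield: m_EtOH = 0.511 * m_glucose
m_EtOH = 0.511 * 288.26 = 147.3009 g

147.3009 g


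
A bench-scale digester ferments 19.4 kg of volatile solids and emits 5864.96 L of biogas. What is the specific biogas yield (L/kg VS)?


Y = V / VS
= 5864.96 / 19.4
= 302.3175 L/kg VS

302.3175 L/kg VS


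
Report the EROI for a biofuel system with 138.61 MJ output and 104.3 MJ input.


EROI = E_out / E_in
= 138.61 / 104.3
= 1.3290

1.3290


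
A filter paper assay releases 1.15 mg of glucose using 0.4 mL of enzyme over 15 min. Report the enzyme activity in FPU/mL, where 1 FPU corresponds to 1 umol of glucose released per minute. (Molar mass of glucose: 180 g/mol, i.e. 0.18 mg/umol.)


Activity = glucose_mg / (0.18 mg/umol * V_mL * t_min)
= 1.15 / (0.18 * 0.4 * 15)
= 1.0648 FPU/mL

1.0648 FPU/mL


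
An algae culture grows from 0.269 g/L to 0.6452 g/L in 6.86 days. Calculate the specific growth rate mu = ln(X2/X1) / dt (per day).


mu = ln(X2/X1) / dt
= ln(0.6452/0.269) / 6.86
= 0.1275 per day

0.1275 per day


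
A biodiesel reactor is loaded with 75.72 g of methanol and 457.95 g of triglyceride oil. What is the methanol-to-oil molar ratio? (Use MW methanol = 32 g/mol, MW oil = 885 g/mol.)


Molar ratio = n_MeOH / n_oil = (MeOH/32) / (oil/885) = (MeOH * 885) / (32 * oil)
= (75.72 * 885) / (32 * 457.95)
= 4.5728

4.5728


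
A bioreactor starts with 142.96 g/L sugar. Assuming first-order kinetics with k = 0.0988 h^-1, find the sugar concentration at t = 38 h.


S = S0 * exp(-k * t)
S = 142.96 * exp(-0.0988 * 38)
S = 3.3473 g/L

3.3473 g/L


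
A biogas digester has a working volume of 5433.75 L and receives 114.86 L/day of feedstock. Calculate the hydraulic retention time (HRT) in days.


HRT = V / Q
= 5433.75 / 114.86
= 47.3076 days

47.3076 days


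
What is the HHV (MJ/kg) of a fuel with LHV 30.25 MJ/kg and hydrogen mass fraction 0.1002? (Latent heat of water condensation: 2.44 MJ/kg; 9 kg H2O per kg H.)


HHV = LHV + H_frac * 9 * 2.44
= 30.25 + 0.1002 * 9 * 2.44
= 32.4504 MJ/kg

32.4504 MJ/kg


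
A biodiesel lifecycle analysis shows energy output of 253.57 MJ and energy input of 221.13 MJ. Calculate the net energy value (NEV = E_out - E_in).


NEV = E_out - E_in
= 253.57 - 221.13
= 32.4400 MJ

32.4400 MJ


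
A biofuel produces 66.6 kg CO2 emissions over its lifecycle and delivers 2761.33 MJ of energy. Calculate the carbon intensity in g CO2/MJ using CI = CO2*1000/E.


CI = CO2 * 1000 / E
= 66.6 * 1000 / 2761.33
= 24.1188 g CO2/MJ

24.1188 g CO2/MJ


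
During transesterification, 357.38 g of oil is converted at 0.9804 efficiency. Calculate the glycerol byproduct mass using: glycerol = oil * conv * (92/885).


glycerol = oil * conv * (92/885)
= 357.38 * 0.9804 * 92 / 885
= 36.4232 g

36.4232 g


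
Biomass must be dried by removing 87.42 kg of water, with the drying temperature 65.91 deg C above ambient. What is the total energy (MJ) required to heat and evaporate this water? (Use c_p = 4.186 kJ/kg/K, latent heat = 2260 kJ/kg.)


E = m_water * (4.186 * dT + 2260) / 1000
= 87.42 * (4.186 * 65.91 + 2260) / 1000
= 221.6883 MJ

221.6883 MJ


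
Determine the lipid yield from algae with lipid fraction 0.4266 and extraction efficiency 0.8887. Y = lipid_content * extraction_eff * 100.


Y = lipid_content * extraction_eff * 100
= 0.4266 * 0.8887 * 100
= 37.9119%

37.9119%


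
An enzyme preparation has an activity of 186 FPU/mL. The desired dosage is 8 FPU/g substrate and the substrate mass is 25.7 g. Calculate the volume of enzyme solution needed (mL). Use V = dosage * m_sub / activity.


V = dosage * m_sub / activity
V = 8 * 25.7 / 186
V = 1.1054 mL

1.1054 mL


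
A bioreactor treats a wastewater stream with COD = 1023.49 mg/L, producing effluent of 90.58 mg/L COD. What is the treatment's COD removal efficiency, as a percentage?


eta = (COD_in - COD_out) / COD_in * 100
= (1023.49 - 90.58) / 1023.49 * 100
= 91.1499%

91.1499%


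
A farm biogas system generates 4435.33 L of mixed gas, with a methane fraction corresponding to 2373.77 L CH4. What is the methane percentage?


CH4% = V_CH4 / V_total * 100
= 2373.77 / 4435.33 * 100
= 53.5196%

53.5196%


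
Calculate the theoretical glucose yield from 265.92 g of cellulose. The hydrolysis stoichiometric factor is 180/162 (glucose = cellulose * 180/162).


glucose = cellulose * 180/162
= 265.92 * 180/162
= 295.4667 g

295.4667 g


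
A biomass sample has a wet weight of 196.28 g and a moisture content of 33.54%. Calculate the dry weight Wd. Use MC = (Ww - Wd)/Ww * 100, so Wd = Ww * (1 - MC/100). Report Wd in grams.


Wd = Ww * (1 - MC/100)
= 196.28 * (1 - 33.54/100)
= 130.4477 g

130.4477 g


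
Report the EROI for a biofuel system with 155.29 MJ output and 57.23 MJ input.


EROI = E_out / E_in
= 155.29 / 57.23
= 2.7134

2.7134


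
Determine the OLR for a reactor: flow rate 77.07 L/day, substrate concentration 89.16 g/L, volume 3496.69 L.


OLR = Q * S / V
= 77.07 * 89.16 / 3496.69
= 1.9652 g/L/day

1.9652 g/L/day


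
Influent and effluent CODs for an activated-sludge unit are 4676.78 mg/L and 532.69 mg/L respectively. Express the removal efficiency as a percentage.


eta = (COD_in - COD_out) / COD_in * 100
= (4676.78 - 532.69) / 4676.78 * 100
= 88.6099%

88.6099%


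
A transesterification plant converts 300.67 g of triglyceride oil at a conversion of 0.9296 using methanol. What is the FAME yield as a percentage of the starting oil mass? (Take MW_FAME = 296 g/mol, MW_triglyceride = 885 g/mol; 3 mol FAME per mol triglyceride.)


m_FAME = oil * conv * (3 * 296 / 885) = oil * conv * (888/885)
= 300.67 * 0.9296 * 888 / 885
= 280.4503 g
Y = m_FAME / oil * 100 = conv * (888/885) * 100
= 0.9296 * 888 / 885 * 100
= 93.28%

93.28%


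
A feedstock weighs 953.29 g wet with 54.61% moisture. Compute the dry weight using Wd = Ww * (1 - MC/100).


Wd = Ww * (1 - MC/100)
= 953.29 * (1 - 54.61/100)
= 432.6983 g

432.6983 g


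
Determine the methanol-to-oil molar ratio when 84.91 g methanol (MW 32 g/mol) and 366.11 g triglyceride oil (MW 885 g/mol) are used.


Molar ratio = n_MeOH / n_oil = (MeOH/32) / (oil/885) = (MeOH * 885) / (32 * oil)
= (84.91 * 885) / (32 * 366.11)
= 6.4142

6.4142


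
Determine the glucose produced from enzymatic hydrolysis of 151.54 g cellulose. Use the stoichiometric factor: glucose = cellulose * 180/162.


glucose = cellulose * 180/162
= 151.54 * 180/162
= 168.3778 g

168.3778 g


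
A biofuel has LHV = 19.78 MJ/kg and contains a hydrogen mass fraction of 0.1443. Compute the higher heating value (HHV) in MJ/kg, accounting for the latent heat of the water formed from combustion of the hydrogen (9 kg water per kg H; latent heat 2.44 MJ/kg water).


HHV = LHV + H_frac * 9 * 2.44
= 19.78 + 0.1443 * 9 * 2.44
= 22.9488 MJ/kg

22.9488 MJ/kg


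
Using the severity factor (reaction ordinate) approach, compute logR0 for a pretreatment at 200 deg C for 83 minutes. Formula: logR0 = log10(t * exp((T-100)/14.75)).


logR0 = log10(t * exp((T - 100) / 14.75))
= log10(83 * exp((200 - 100) / 14.75))
= 4.8634

4.8634


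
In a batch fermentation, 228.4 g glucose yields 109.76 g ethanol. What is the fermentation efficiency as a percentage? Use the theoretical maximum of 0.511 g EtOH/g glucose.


Fermentation efficiency = (actual / (0.511 * glucose)) * 100
= (109.76 / (0.511 * 228.4)) * 100
= 94.0431%

94.0431%


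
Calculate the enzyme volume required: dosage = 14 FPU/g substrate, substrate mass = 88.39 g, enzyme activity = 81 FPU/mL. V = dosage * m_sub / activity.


V = dosage * m_sub / activity
V = 14 * 88.39 / 81
V = 15.2773 mL

15.2773 mL


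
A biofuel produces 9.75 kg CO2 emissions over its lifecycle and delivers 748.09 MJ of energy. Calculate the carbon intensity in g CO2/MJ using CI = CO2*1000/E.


CI = CO2 * 1000 / E
= 9.75 * 1000 / 748.09
= 13.0332 g CO2/MJ

13.0332 g CO2/MJ


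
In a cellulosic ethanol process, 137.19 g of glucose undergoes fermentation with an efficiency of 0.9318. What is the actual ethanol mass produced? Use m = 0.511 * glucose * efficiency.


Actual ethanol: m = 0.511 * 137.19 * 0.9318
m = 65.3230 g

65.3230 g


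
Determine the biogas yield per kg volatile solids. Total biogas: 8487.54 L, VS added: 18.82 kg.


Y = V / VS
= 8487.54 / 18.82
= 450.9851 L/kg VS

450.9851 L/kg VS


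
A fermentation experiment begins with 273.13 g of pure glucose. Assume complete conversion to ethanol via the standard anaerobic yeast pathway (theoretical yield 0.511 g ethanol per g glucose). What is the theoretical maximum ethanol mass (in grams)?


Theoretical ethanol yield: m_EtOH = 0.511 * m_glucose
m_EtOH = 0.511 * 273.13 = 139.5694 g

139.5694 g


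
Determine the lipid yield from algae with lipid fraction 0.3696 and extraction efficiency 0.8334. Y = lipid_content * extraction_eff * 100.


Y = lipid_content * extraction_eff * 100
= 0.3696 * 0.8334 * 100
= 30.8025%

30.8025%


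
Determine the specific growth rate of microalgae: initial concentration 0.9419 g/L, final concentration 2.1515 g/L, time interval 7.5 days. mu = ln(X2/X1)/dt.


mu = ln(X2/X1) / dt
= ln(2.1515/0.9419) / 7.5
= 0.1101 per day

0.1101 per day


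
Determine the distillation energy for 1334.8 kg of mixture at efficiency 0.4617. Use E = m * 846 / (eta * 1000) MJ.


E = m * 846 / (eta * 1000)
= 1334.8 * 846 / (0.4617 * 1000)
= 2445.8324 MJ

2445.8324 MJ


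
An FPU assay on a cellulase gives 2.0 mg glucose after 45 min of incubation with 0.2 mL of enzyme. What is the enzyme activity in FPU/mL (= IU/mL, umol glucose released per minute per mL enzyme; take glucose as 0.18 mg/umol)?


Activity = glucose_mg / (0.18 mg/umol * V_mL * t_min)
= 2.0 / (0.18 * 0.2 * 45)
= 1.2346 FPU/mL

1.2346 FPU/mL


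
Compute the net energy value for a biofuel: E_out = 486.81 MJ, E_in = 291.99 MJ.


NEV = E_out - E_in
= 486.81 - 291.99
= 194.8200 MJ

194.8200 MJ


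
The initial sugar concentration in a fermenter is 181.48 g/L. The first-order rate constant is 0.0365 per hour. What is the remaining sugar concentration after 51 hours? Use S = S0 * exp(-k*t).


S = S0 * exp(-k * t)
S = 181.48 * exp(-0.0365 * 51)
S = 28.2091 g/L

28.2091 g/L


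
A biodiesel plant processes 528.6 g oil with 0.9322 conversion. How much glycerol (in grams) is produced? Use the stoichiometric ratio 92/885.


glycerol = oil * conv * (92/885)
= 528.6 * 0.9322 * 92 / 885
= 51.2249 g

51.2249 g


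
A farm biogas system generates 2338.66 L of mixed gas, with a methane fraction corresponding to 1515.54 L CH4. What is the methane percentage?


CH4% = V_CH4 / V_total * 100
= 1515.54 / 2338.66 * 100
= 64.8038%

64.8038%


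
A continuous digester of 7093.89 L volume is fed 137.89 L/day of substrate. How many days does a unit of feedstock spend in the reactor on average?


HRT = V / Q
= 7093.89 / 137.89
= 51.4460 days

51.4460 days


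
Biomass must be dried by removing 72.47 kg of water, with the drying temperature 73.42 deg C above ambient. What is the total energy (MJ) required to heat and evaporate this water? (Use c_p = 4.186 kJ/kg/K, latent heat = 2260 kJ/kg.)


E = m_water * (4.186 * dT + 2260) / 1000
= 72.47 * (4.186 * 73.42 + 2260) / 1000
= 186.0548 MJ

186.0548 MJ


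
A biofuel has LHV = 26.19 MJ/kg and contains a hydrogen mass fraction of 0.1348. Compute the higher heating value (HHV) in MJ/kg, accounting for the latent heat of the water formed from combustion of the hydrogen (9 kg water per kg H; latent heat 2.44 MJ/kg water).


HHV = LHV + H_frac * 9 * 2.44
= 26.19 + 0.1348 * 9 * 2.44
= 29.1502 MJ/kg

29.1502 MJ/kg


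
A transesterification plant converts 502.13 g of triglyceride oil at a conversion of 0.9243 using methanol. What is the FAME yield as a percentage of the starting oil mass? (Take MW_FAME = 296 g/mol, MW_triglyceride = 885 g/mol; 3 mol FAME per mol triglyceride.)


m_FAME = oil * conv * (3 * 296 / 885) = oil * conv * (888/885)
= 502.13 * 0.9243 * 888 / 885
= 465.6920 g
Y = m_FAME / oil * 100 = conv * (888/885) * 100
= 0.9243 * 888 / 885 * 100
= 92.74%

92.74%


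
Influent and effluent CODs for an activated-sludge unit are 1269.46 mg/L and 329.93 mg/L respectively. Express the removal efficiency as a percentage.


eta = (COD_in - COD_out) / COD_in * 100
= (1269.46 - 329.93) / 1269.46 * 100
= 74.0102%

74.0102%


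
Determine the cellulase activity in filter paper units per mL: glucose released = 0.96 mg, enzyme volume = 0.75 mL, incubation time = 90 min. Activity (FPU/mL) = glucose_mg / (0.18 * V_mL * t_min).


Activity = glucose_mg / (0.18 mg/umol * V_mL * t_min)
= 0.96 / (0.18 * 0.75 * 90)
= 0.0790 FPU/mL

0.0790 FPU/mL


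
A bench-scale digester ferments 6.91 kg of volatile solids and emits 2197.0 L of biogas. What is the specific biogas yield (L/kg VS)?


Y = V / VS
= 2197.0 / 6.91
= 317.9450 L/kg VS

317.9450 L/kg VS


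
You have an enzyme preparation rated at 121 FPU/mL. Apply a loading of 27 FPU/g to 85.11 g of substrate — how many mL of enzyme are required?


V = dosage * m_sub / activity
V = 27 * 85.11 / 121
V = 18.9915 mL

18.9915 mL


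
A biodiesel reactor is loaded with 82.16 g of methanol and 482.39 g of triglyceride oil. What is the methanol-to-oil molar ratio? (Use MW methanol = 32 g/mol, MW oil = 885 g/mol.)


Molar ratio = n_MeOH / n_oil = (MeOH/32) / (oil/885) = (MeOH * 885) / (32 * oil)
= (82.16 * 885) / (32 * 482.39)
= 4.7104

4.7104


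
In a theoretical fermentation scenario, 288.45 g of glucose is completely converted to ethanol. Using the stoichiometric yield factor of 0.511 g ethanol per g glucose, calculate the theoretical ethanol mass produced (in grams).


Theoretical ethanol yield: m_EtOH = 0.511 * m_glucose
m_EtOH = 0.511 * 288.45 = 147.3980 g

147.3980 g


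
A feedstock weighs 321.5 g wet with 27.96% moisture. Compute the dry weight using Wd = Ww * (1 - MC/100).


Wd = Ww * (1 - MC/100)
= 321.5 * (1 - 27.96/100)
= 231.6086 g

231.6086 g


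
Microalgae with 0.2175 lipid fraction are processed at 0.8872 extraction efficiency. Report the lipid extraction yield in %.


Y = lipid_content * extraction_eff * 100
= 0.2175 * 0.8872 * 100
= 19.2966%

19.2966%


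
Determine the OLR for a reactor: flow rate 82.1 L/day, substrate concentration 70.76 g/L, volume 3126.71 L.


OLR = Q * S / V
= 82.1 * 70.76 / 3126.71
= 1.8580 g/L/day

1.8580 g/L/day


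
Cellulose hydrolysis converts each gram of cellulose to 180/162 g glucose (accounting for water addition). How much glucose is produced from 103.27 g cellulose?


glucose = cellulose * 180/162
= 103.27 * 180/162
= 114.7444 g

114.7444 g


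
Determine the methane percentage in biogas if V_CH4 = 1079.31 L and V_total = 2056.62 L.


CH4% = V_CH4 / V_total * 100
= 1079.31 / 2056.62 * 100
= 52.4798%

52.4798%


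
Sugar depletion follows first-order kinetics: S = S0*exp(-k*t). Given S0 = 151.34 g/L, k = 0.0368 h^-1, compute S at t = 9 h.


S = S0 * exp(-k * t)
S = 151.34 * exp(-0.0368 * 9)
S = 108.6714 g/L

108.6714 g/L


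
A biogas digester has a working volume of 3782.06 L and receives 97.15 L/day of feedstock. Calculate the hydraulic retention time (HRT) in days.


HRT = V / Q
= 3782.06 / 97.15
= 38.9301 days

38.9301 days


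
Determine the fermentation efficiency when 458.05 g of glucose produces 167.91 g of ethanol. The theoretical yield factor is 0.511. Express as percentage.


Fermentation efficiency = (actual / (0.511 * glucose)) * 100
= (167.91 / (0.511 * 458.05)) * 100
= 71.7369%

71.7369%


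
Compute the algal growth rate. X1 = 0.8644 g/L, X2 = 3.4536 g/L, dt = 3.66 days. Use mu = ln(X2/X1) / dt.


mu = ln(X2/X1) / dt
= ln(3.4536/0.8644) / 3.66
= 0.3785 per day

0.3785 per day


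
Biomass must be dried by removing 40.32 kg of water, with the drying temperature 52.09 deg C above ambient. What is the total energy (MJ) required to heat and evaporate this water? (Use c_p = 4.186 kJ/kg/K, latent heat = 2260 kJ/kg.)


E = m_water * (4.186 * dT + 2260) / 1000
= 40.32 * (4.186 * 52.09 + 2260) / 1000
= 99.9149 MJ

99.9149 MJ


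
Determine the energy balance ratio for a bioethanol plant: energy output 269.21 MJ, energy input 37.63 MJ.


EROI = E_out / E_in
= 269.21 / 37.63
= 7.1541

7.1541


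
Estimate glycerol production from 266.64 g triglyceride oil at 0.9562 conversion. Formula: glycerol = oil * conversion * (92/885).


glycerol = oil * conv * (92/885)
= 266.64 * 0.9562 * 92 / 885
= 26.5044 g

26.5044 g


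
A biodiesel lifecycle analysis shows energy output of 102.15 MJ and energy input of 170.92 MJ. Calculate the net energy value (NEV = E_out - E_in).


NEV = E_out - E_in
= 102.15 - 170.92
= -68.7700 MJ

-68.7700 MJ


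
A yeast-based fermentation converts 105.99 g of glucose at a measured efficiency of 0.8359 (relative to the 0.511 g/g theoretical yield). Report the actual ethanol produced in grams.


Actual ethanol: m = 0.511 * 105.99 * 0.8359
m = 45.2731 g

45.2731 g


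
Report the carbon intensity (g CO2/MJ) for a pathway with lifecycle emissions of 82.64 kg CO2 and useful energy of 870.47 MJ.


CI = CO2 * 1000 / E
= 82.64 * 1000 / 870.47
= 94.9372 g CO2/MJ

94.9372 g CO2/MJ


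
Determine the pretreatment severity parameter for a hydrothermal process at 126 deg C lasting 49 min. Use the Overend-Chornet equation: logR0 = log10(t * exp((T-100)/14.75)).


logR0 = log10(t * exp((T - 100) / 14.75))
= log10(49 * exp((126 - 100) / 14.75))
= 2.4557

2.4557


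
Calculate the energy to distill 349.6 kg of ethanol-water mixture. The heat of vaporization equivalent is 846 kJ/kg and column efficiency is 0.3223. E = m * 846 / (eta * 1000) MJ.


E = m * 846 / (eta * 1000)
= 349.6 * 846 / (0.3223 * 1000)
= 917.6593 MJ

917.6593 MJ


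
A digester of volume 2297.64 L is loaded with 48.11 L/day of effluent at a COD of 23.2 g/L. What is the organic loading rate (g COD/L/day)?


OLR = Q * S / V
= 48.11 * 23.2 / 2297.64
= 0.4858 g/L/day

0.4858 g/L/day


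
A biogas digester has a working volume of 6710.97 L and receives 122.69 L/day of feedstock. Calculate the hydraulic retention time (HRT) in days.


HRT = V / Q
= 6710.97 / 122.69
= 54.6986 days

54.6986 days


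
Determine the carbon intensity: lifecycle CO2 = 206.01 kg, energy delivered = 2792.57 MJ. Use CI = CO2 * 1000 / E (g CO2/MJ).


CI = CO2 * 1000 / E
= 206.01 * 1000 / 2792.57
= 73.7708 g CO2/MJ

73.7708 g CO2/MJ


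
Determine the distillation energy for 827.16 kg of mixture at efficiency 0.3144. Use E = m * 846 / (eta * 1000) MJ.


E = m * 846 / (eta * 1000)
= 827.16 * 846 / (0.3144 * 1000)
= 2225.7550 MJ

2225.7550 MJ


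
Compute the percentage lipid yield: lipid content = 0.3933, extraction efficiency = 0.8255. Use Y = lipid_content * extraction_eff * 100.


Y = lipid_content * extraction_eff * 100
= 0.3933 * 0.8255 * 100
= 32.4669%

32.4669%


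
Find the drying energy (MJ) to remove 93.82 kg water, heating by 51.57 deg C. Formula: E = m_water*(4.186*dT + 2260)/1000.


E = m_water * (4.186 * dT + 2260) / 1000
= 93.82 * (4.186 * 51.57 + 2260) / 1000
= 232.2863 MJ

232.2863 MJ


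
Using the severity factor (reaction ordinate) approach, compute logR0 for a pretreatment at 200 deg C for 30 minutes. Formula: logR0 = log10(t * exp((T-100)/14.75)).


logR0 = log10(t * exp((T - 100) / 14.75))
= log10(30 * exp((200 - 100) / 14.75))
= 4.4215

4.4215


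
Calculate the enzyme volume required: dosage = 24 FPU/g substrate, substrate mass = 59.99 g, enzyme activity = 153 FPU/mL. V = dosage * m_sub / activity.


V = dosage * m_sub / activity
V = 24 * 59.99 / 153
V = 9.4102 mL

9.4102 mL


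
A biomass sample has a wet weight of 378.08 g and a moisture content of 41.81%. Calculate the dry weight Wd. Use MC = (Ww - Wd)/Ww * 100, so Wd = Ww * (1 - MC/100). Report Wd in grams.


Wd = Ww * (1 - MC/100)
= 378.08 * (1 - 41.81/100)
= 220.0048 g

220.0048 g


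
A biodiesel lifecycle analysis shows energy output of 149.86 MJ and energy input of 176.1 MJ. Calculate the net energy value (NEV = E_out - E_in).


NEV = E_out - E_in
= 149.86 - 176.1
= -26.2400 MJ

-26.2400 MJ


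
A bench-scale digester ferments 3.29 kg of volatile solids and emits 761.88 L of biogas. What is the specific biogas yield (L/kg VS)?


Y = V / VS
= 761.88 / 3.29
= 231.5745 L/kg VS

231.5745 L/kg VS


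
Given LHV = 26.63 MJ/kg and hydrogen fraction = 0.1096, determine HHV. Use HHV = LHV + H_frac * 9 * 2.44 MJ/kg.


HHV = LHV + H_frac * 9 * 2.44
= 26.63 + 0.1096 * 9 * 2.44
= 29.0368 MJ/kg

29.0368 MJ/kg


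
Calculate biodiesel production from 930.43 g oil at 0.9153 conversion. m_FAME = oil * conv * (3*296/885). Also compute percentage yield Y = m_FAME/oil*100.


m_FAME = oil * conv * (3 * 296 / 885) = oil * conv * (888/885)
= 930.43 * 0.9153 * 888 / 885
= 854.5094 g
Y = m_FAME / oil * 100 = conv * (888/885) * 100
= 0.9153 * 888 / 885 * 100
= 91.84%

854.5094 g FAME; Y = 91.84%


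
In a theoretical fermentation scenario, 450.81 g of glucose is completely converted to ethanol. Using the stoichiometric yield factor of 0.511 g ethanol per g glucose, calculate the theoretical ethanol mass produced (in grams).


Theoretical ethanol yield: m_EtOH = 0.511 * m_glucose
m_EtOH = 0.511 * 450.81 = 230.3639 g

230.3639 g


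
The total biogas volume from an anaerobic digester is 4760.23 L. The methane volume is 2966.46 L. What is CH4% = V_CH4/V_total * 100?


CH4% = V_CH4 / V_total * 100
= 2966.46 / 4760.23 * 100
= 62.3176%

62.3176%


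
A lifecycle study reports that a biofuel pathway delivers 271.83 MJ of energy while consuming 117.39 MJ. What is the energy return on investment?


EROI = E_out / E_in
= 271.83 / 117.39
= 2.3156

2.3156


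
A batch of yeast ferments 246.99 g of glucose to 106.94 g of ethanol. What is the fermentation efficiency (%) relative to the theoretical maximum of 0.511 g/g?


Fermentation efficiency = (actual / (0.511 * glucose)) * 100
= (106.94 / (0.511 * 246.99)) * 100
= 84.7305%

84.7305%


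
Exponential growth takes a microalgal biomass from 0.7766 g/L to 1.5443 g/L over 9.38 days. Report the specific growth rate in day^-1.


mu = ln(X2/X1) / dt
= ln(1.5443/0.7766) / 9.38
= 0.0733 per day

0.0733 per day


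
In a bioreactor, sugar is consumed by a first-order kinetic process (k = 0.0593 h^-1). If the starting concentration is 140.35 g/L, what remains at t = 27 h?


S = S0 * exp(-k * t)
S = 140.35 * exp(-0.0593 * 27)
S = 28.3050 g/L

28.3050 g/L


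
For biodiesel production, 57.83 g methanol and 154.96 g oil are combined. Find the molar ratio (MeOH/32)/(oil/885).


Molar ratio = n_MeOH / n_oil = (MeOH/32) / (oil/885) = (MeOH * 885) / (32 * oil)
= (57.83 * 885) / (32 * 154.96)
= 10.3211

10.3211


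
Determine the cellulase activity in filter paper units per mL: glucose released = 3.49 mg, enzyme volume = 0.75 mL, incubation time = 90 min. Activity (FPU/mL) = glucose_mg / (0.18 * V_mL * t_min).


Activity = glucose_mg / (0.18 mg/umol * V_mL * t_min)
= 3.49 / (0.18 * 0.75 * 90)
= 0.2872 FPU/mL

0.2872 FPU/mL


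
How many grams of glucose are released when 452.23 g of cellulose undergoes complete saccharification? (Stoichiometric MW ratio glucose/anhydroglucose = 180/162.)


glucose = cellulose * 180/162
= 452.23 * 180/162
= 502.4778 g

502.4778 g


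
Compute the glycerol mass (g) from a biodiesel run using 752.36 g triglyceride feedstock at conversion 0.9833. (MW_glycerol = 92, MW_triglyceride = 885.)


glycerol = oil * conv * (92/885)
= 752.36 * 0.9833 * 92 / 885
= 76.9053 g

76.9053 g


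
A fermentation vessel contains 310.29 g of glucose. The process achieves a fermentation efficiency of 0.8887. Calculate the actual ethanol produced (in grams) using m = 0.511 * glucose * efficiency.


Actual ethanol: m = 0.511 * 310.29 * 0.8887
m = 140.9107 g

140.9107 g


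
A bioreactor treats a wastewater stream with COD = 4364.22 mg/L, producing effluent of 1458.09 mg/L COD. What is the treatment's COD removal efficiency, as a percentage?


eta = (COD_in - COD_out) / COD_in * 100
= (4364.22 - 1458.09) / 4364.22 * 100
= 66.5899%

66.5899%


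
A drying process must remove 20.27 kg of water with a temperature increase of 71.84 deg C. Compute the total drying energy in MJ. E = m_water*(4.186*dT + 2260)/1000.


E = m_water * (4.186 * dT + 2260) / 1000
= 20.27 * (4.186 * 71.84 + 2260) / 1000
= 51.9058 MJ

51.9058 MJ


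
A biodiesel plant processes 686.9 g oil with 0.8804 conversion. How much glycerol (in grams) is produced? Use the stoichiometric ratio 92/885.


glycerol = oil * conv * (92/885)
= 686.9 * 0.8804 * 92 / 885
= 62.8663 g

62.8663 g


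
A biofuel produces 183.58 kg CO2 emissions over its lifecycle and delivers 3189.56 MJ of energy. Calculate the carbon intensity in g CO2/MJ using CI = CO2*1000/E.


CI = CO2 * 1000 / E
= 183.58 * 1000 / 3189.56
= 57.5565 g CO2/MJ

57.5565 g CO2/MJ


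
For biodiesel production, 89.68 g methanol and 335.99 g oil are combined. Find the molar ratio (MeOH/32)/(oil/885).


Molar ratio = n_MeOH / n_oil = (MeOH/32) / (oil/885) = (MeOH * 885) / (32 * oil)
= (89.68 * 885) / (32 * 335.99)
= 7.3818

7.3818


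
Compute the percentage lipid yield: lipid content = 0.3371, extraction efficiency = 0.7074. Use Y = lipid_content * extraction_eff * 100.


Y = lipid_content * extraction_eff * 100
= 0.3371 * 0.7074 * 100
= 23.8465%

23.8465%


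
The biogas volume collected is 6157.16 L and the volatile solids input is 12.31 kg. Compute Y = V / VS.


Y = V / VS
= 6157.16 / 12.31
= 500.1755 L/kg VS

500.1755 L/kg VS


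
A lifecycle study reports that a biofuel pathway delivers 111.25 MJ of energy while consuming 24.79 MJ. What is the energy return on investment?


EROI = E_out / E_in
= 111.25 / 24.79
= 4.4877

4.4877


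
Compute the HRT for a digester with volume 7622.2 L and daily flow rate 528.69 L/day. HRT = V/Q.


HRT = V / Q
= 7622.2 / 528.69
= 14.4171 days

14.4171 days


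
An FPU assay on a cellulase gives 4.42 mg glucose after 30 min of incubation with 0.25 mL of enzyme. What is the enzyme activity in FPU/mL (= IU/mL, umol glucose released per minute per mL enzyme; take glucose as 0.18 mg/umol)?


Activity = glucose_mg / (0.18 mg/umol * V_mL * t_min)
= 4.42 / (0.18 * 0.25 * 30)
= 3.2741 FPU/mL

3.2741 FPU/mL


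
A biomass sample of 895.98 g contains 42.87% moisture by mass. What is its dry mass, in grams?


Wd = Ww * (1 - MC/100)
= 895.98 * (1 - 42.87/100)
= 511.8734 g

511.8734 g


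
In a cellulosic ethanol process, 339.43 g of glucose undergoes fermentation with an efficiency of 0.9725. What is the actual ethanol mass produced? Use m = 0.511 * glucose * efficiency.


Actual ethanol: m = 0.511 * 339.43 * 0.9725
m = 168.6789 g

168.6789 g


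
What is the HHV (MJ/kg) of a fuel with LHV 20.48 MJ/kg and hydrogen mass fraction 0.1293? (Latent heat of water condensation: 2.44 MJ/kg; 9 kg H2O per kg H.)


HHV = LHV + H_frac * 9 * 2.44
= 20.48 + 0.1293 * 9 * 2.44
= 23.3194 MJ/kg

23.3194 MJ/kg


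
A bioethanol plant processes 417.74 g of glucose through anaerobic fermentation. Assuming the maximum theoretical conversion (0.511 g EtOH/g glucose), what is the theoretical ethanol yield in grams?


Theoretical ethanol yield: m_EtOH = 0.511 * m_glucose
m_EtOH = 0.511 * 417.74 = 213.4651 g

213.4651 g


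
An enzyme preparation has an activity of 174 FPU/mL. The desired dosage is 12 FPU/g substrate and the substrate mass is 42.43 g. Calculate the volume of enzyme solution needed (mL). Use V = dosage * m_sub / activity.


V = dosage * m_sub / activity
V = 12 * 42.43 / 174
V = 2.9262 mL

2.9262 mL


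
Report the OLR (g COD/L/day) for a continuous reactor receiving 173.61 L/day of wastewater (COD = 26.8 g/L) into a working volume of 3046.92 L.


OLR = Q * S / V
= 173.61 * 26.8 / 3046.92
= 1.5270 g/L/day

1.5270 g/L/day


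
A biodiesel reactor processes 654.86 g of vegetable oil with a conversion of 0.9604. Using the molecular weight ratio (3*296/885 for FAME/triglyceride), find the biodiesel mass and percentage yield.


m_FAME = oil * conv * (3 * 296 / 885) = oil * conv * (888/885)
= 654.86 * 0.9604 * 888 / 885
= 631.0595 g
Y = m_FAME / oil * 100 = conv * (888/885) * 100
= 0.9604 * 888 / 885 * 100
= 96.37%

631.0595 g FAME; Y = 96.37%


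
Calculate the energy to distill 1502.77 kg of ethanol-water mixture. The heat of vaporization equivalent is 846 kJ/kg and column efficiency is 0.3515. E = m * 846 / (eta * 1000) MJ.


E = m * 846 / (eta * 1000)
= 1502.77 * 846 / (0.3515 * 1000)
= 3616.9087 MJ

3616.9087 MJ


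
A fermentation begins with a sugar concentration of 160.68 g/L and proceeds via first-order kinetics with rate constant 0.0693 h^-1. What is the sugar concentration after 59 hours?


S = S0 * exp(-k * t)
S = 160.68 * exp(-0.0693 * 59)
S = 2.6932 g/L

2.6932 g/L


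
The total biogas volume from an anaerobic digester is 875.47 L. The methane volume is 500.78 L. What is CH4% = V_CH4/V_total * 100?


CH4% = V_CH4 / V_total * 100
= 500.78 / 875.47 * 100
= 57.2013%

57.2013%


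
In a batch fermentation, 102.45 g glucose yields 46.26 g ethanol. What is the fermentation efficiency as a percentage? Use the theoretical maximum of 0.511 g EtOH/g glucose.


Fermentation efficiency = (actual / (0.511 * glucose)) * 100
= (46.26 / (0.511 * 102.45)) * 100
= 88.3635%

88.3635%


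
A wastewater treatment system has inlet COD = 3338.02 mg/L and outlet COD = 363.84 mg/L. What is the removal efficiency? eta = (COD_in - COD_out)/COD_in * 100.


eta = (COD_in - COD_out) / COD_in * 100
= (3338.02 - 363.84) / 3338.02 * 100
= 89.1001%

89.1001%


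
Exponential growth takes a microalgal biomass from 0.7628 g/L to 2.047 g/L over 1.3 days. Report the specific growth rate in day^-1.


mu = ln(X2/X1) / dt
= ln(2.047/0.7628) / 1.3
= 0.7593 per day

0.7593 per day


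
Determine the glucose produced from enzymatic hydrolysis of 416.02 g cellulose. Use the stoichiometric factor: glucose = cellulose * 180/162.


glucose = cellulose * 180/162
= 416.02 * 180/162
= 462.2444 g

462.2444 g


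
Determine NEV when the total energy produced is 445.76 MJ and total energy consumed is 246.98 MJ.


NEV = E_out - E_in
= 445.76 - 246.98
= 198.7800 MJ

198.7800 MJ


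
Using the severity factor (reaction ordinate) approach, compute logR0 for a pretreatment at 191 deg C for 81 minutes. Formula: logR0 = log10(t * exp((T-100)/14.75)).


logR0 = log10(t * exp((T - 100) / 14.75))
= log10(81 * exp((191 - 100) / 14.75))
= 4.5879

4.5879


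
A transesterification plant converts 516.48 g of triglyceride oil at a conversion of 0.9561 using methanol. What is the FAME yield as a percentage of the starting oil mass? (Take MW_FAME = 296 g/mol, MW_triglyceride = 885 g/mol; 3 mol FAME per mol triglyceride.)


m_FAME = oil * conv * (3 * 296 / 885) = oil * conv * (888/885)
= 516.48 * 0.9561 * 888 / 885
= 495.4804 g
Y = m_FAME / oil * 100 = conv * (888/885) * 100
= 0.9561 * 888 / 885 * 100
= 95.93%

95.93%


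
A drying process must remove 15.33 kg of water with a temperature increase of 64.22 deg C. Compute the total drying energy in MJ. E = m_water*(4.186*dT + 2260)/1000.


E = m_water * (4.186 * dT + 2260) / 1000
= 15.33 * (4.186 * 64.22 + 2260) / 1000
= 38.7669 MJ

38.7669 MJ


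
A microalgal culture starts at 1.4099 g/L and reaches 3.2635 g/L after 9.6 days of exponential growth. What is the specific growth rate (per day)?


mu = ln(X2/X1) / dt
= ln(3.2635/1.4099) / 9.6
= 0.0874 per day

0.0874 per day
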